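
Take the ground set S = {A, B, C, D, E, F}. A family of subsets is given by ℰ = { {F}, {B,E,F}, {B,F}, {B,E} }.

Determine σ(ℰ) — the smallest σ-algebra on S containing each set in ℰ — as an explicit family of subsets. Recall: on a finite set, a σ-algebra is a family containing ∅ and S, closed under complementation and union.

|σ(ℰ)| = 16.  σ(ℰ) = { {}, {B}, {E}, {F}, {B,E}, {B,F}, {E,F}, {A,C,D}, {B,E,F}, {A,B,C,D}, {A,C,D,E}, {A,C,D,F}, {A,B,C,D,E}, {A,B,C,D,F}, {A,C,D,E,F}, S }

Check:
Initial family (6 sets): { {}, {F}, {B,E}, {B,F}, {B,E,F}, S }.
Step 1: 4 new —
  {A,C,D}  = complement {B,E,F}
  {A,C,D,E}  = complement {B,F}
  {A,C,D,F}  = complement {B,E}
  {A,B,C,D,E}  = complement {F}
  (now 10)
Step 2. New:
  {A,B,C,D,F}  = {B,F} ∪ {A,C,D}
  {A,C,D,E,F}  = {F} ∪ {A,C,D,E}
  (now 12)
Step 3. New:
  {B}  = complement {A,C,D,E,F}
  {E}  = complement {A,B,C,D,F}
  (now 14)
Step 4: +2 →
  {E,F}  = {F} ∪ {E}
  {A,B,C,D}  = {A,C,D} ∪ {B}
  (now 16)
Step 5: stable.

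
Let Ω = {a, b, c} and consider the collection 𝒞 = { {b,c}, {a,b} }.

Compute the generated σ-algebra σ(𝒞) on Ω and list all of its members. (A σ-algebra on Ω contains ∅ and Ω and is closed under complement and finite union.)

Answer: σ(𝒞) = { {}, {a}, {b}, {c}, {a,b}, {a,c}, {b,c}, Ω }

Derivation:
Take S₀ = 𝒞 ∪ {∅, Ω} = { {}, {a,b}, {b,c}, Ω }.
Step 1 (2 new):
  {a}  = Ω∖{b,c}
  {c}  = Ω∖{a,b}
  |family| = 6
Step 2 adds 1:
  {a,c}  = {c} ∪ {a}
  |family| = 7
Step 3 (1 new):
  {b}  = Ω∖{a,c}
  |family| = 8
Step 4: no new sets; the family is a σ-algebra.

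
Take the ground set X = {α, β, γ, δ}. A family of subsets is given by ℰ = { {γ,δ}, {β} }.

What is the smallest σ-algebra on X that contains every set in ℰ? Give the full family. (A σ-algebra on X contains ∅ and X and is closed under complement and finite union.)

Take S₀ = ℰ ∪ {∅, X} = { {}, {β}, {γ,δ}, X }.
Round 1 (3 new):
  {α,β}  = complement {γ,δ}
  {α,γ,δ}  = complement {β}
  {β,γ,δ}  = {β} ∪ {γ,δ}
  |family| = 7
Round 2: 1 new —
  {α}  = complement {β,γ,δ}
  |family| = 8
Round 3: already closed under ᶜ and ∪.

σ(ℰ) = { {}, {α}, {β}, {α,β}, {γ,δ}, {α,γ,δ}, {β,γ,δ}, X }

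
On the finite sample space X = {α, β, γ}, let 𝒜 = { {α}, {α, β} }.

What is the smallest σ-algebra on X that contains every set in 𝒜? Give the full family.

σ(𝒜) = { {}, {α}, {β}, {γ}, {α, β}, {α, γ}, {β, γ}, X }

Derivation:
Take S₀ = 𝒜 ∪ {∅, X} = { {}, {α}, {α, β}, X }.
Iteration 1 (2 new):
  {γ}  = complement {α, β}
  {β, γ}  = complement {α}
  |family| = 6
Iteration 2. New:
  {α, γ}  = {γ} ∪ {α}
  |family| = 7
Iteration 3. New:
  {β}  = complement {α, γ}
  |family| = 8
Iteration 4: already closed under ᶜ and ∪.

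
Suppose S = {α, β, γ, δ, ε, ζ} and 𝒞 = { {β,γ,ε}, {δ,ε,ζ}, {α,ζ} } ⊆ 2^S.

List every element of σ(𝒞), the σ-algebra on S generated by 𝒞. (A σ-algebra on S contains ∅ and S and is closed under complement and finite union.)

Answer: σ(𝒞) = { ∅, {α}, {δ}, {ε}, {ζ}, {α,δ}, {α,ε}, {α,ζ}, {β,γ}, {δ,ε}, {δ,ζ}, {ε,ζ}, {α,β,γ}, {α,δ,ε}, {α,δ,ζ}, {α,ε,ζ}, {β,γ,δ}, {β,γ,ε}, {β,γ,ζ}, {δ,ε,ζ}, {α,β,γ,δ}, {α,β,γ,ε}, {α,β,γ,ζ}, {α,δ,ε,ζ}, {β,γ,δ,ε}, {β,γ,δ,ζ}, {β,γ,ε,ζ}, {α,β,γ,δ,ε}, {α,β,γ,δ,ζ}, {α,β,γ,ε,ζ}, {β,γ,δ,ε,ζ}, S }

Check:
Begin from { ∅, {α,ζ}, {β,γ,ε}, {δ,ε,ζ}, S } (that is, 𝒞 plus ∅ and S).
Iteration 1: +6 →
  {α,β,γ}  = ᶜ of {δ,ε,ζ}
  {α,δ,ζ}  = ᶜ of {β,γ,ε}
  {α,δ,ε,ζ}  = {α,ζ} ∪ {δ,ε,ζ}
  {β,γ,δ,ε}  = ᶜ of {α,ζ}
  {α,β,γ,ε,ζ}  = {β,γ,ε} ∪ {α,ζ}
  {β,γ,δ,ε,ζ}  = {β,γ,ε} ∪ {δ,ε,ζ}
  — 11 sets.
Iteration 2. New:
  {α}  = ᶜ of {β,γ,δ,ε,ζ}
  {δ}  = ᶜ of {α,β,γ,ε,ζ}
  {β,γ}  = ᶜ of {α,δ,ε,ζ}
  {α,β,γ,ε}  = {α,β,γ} ∪ {β,γ,ε}
  {α,β,γ,ζ}  = {α,β,γ} ∪ {α,ζ}
  {α,β,γ,δ,ε}  = {α,β,γ} ∪ {β,γ,δ,ε}
  {α,β,γ,δ,ζ}  = {α,β,γ} ∪ {α,δ,ζ}
  — 18 sets.
Iteration 3. New:
  {ε}  = ᶜ of {α,β,γ,δ,ζ}
  {ζ}  = ᶜ of {α,β,γ,δ,ε}
  {α,δ}  = {α} ∪ {δ}
  {δ,ε}  = ᶜ of {α,β,γ,ζ}
  {δ,ζ}  = ᶜ of {α,β,γ,ε}
  {β,γ,δ}  = {β,γ} ∪ {δ}
  {α,β,γ,δ}  = {α,β,γ} ∪ {δ}
  — 25 sets.
Iteration 4: 7 new —
  {α,ε}  = {ε} ∪ {α}
  {ε,ζ}  = ᶜ of {α,β,γ,δ}
  {α,δ,ε}  = {ε} ∪ {α,δ}
  {α,ε,ζ}  = ᶜ of {β,γ,δ}
  {β,γ,ζ}  = {ζ} ∪ {β,γ}
  {β,γ,δ,ζ}  = {β,γ,δ} ∪ {ζ}
  {β,γ,ε,ζ}  = ᶜ of {α,δ}
  — 32 sets.
After Iteration 5 the family is unchanged; done.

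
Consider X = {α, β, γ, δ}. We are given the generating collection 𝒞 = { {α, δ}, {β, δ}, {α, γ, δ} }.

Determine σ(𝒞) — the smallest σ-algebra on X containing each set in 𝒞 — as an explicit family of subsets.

Take S₀ = 𝒞 ∪ {∅, X} = { {}, {α, δ}, {β, δ}, {α, γ, δ}, X }.
Iteration 1 adds 4:
  {β}  = {α, γ, δ}ᶜ
  {α, γ}  = {β, δ}ᶜ
  {β, γ}  = {α, δ}ᶜ
  {α, β, δ}  = {α, δ} ∪ {β, δ}
  |family| = 9
Iteration 2. New:
  {γ}  = {α, β, δ}ᶜ
  {α, β, γ}  = {β} ∪ {α, γ}
  {β, γ, δ}  = {β, γ} ∪ {β, δ}
  |family| = 12
Iteration 3. New:
  {α}  = {β, γ, δ}ᶜ
  {δ}  = {α, β, γ}ᶜ
  |family| = 14
Iteration 4. New:
  {α, β}  = {β} ∪ {α}
  {γ, δ}  = {γ} ∪ {δ}
  |family| = 16
Iteration 5: already closed under ᶜ and ∪.

Therefore σ(𝒞) = { {}, {α}, {β}, {γ}, {δ}, {α, β}, {α, γ}, {α, δ}, {β, γ}, {β, δ}, {γ, δ}, {α, β, γ}, {α, β, δ}, {α, γ, δ}, {β, γ, δ}, X } (|σ(𝒞)| = 16).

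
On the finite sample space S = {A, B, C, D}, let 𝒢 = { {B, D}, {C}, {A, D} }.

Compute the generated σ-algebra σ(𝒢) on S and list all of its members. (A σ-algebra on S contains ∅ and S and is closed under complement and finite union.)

Seed the family with 𝒢 together with ∅ and S: { {}, {C}, {A, D}, {B, D}, S }.
Pass 1: 5 new —
  {A, C}  = S∖{B, D}
  {B, C}  = S∖{A, D}
  {A, B, D}  = S∖{C}
  {A, C, D}  = {C} ∪ {A, D}
  {B, C, D}  = {C} ∪ {B, D}
  (now 10)
Pass 2: +3 →
  {A}  = S∖{B, C, D}
  {B}  = S∖{A, C, D}
  {A, B, C}  = {B, C} ∪ {A, C}
  (now 13)
Pass 3: +2 →
  {D}  = S∖{A, B, C}
  {A, B}  = {B} ∪ {A}
  (now 15)
Pass 4: +1 →
  {C, D}  = S∖{A, B}
  (now 16)
Pass 5: already closed under ᶜ and ∪.

Therefore σ(𝒢) = { {}, {A}, {B}, {C}, {D}, {A, B}, {A, C}, {A, D}, {B, C}, {B, D}, {C, D}, {A, B, C}, {A, B, D}, {A, C, D}, {B, C, D}, S } (|σ(𝒢)| = 16).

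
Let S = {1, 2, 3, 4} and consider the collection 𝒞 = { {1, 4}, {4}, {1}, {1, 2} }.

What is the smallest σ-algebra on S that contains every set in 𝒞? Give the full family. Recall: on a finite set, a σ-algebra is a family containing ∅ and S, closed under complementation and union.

Answer: σ(𝒞) = { {}, {1}, {2}, {3}, {4}, {1, 2}, {1, 3}, {1, 4}, {2, 3}, {2, 4}, {3, 4}, {1, 2, 3}, {1, 2, 4}, {1, 3, 4}, {2, 3, 4}, S }

Trace:
Begin from { {}, {1}, {4}, {1, 2}, {1, 4}, S } (that is, 𝒞 plus ∅ and S).
Iteration 1. New:
  {2, 3}  = complement {1, 4}
  {3, 4}  = complement {1, 2}
  {1, 2, 3}  = complement {4}
  {1, 2, 4}  = {1, 4} ∪ {1, 2}
  {2, 3, 4}  = complement {1}
  [11 total]
Iteration 2 (2 new):
  {3}  = complement {1, 2, 4}
  {1, 3, 4}  = {3, 4} ∪ {1, 4}
  [13 total]
Iteration 3 adds 2:
  {2}  = complement {1, 3, 4}
  {1, 3}  = {3} ∪ {1}
  [15 total]
Iteration 4 (1 new):
  {2, 4}  = complement {1, 3}
  [16 total]
Iteration 5 adds nothing — fixpoint reached.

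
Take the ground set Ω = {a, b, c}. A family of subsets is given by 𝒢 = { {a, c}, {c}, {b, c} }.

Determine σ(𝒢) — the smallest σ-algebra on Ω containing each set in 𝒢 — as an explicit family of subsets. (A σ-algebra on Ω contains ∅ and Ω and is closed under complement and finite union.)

Seed the family with 𝒢 together with ∅ and Ω: { ∅, {c}, {a, c}, {b, c}, Ω }.
Iteration 1: +3 →
  {a}  = Ω∖{b, c}
  {b}  = Ω∖{a, c}
  {a, b}  = Ω∖{c}
  |family| = 8
After Iteration 2 the family is unchanged; done.

|σ(𝒢)| = 8.  σ(𝒢) = { ∅, {a}, {b}, {c}, {a, b}, {a, c}, {b, c}, Ω }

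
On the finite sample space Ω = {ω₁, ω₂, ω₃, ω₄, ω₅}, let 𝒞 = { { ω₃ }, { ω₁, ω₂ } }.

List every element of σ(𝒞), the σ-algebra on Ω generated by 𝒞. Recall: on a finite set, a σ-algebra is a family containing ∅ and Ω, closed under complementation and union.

Start: 𝒞 ∪ {∅, Ω} = { {}, { ω₃ }, { ω₁, ω₂ }, Ω }.
Step 1: +3 →
  { ω₁, ω₂, ω₃ }  = { ω₃ } ∪ { ω₁, ω₂ }
  { ω₃, ω₄, ω₅ }  = complement { ω₁, ω₂ }
  { ω₁, ω₂, ω₄, ω₅ }  = complement { ω₃ }
Step 2 adds 1:
  { ω₄, ω₅ }  = complement { ω₁, ω₂, ω₃ }
Step 3 adds nothing — fixpoint reached.

|σ(𝒞)| = 8.  σ(𝒞) = { {}, { ω₃ }, { ω₁, ω₂ }, { ω₄, ω₅ }, { ω₁, ω₂, ω₃ }, { ω₃, ω₄, ω₅ }, { ω₁, ω₂, ω₄, ω₅ }, Ω }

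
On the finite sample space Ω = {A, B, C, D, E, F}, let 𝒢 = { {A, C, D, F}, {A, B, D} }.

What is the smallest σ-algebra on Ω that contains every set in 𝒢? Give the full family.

Initial family (4 sets): { {}, {A, B, D}, {A, C, D, F}, Ω }.
Pass 1: 3 new —
  {B, E}  = {A, C, D, F}ᶜ
  {C, E, F}  = {A, B, D}ᶜ
  {A, B, C, D, F}  = {A, B, D} ∪ {A, C, D, F}
  |family| = 7
Pass 2: +4 →
  {E}  = {A, B, C, D, F}ᶜ
  {A, B, D, E}  = {B, E} ∪ {A, B, D}
  {B, C, E, F}  = {B, E} ∪ {C, E, F}
  {A, C, D, E, F}  = {C, E, F} ∪ {A, C, D, F}
  |family| = 11
Pass 3: +3 →
  {B}  = {A, C, D, E, F}ᶜ
  {A, D}  = {B, C, E, F}ᶜ
  {C, F}  = {A, B, D, E}ᶜ
  |family| = 14
Pass 4 adds 2:
  {A, D, E}  = {A, D} ∪ {E}
  {B, C, F}  = {C, F} ∪ {B}
  |family| = 16
After Pass 5 the family is unchanged; done.

Hence σ(𝒢) has 16 members: { {}, {B}, {E}, {A, D}, {B, E}, {C, F}, {A, B, D}, {A, D, E}, {B, C, F}, {C, E, F}, {A, B, D, E}, {A, C, D, F}, {B, C, E, F}, {A, B, C, D, F}, {A, C, D, E, F}, Ω }.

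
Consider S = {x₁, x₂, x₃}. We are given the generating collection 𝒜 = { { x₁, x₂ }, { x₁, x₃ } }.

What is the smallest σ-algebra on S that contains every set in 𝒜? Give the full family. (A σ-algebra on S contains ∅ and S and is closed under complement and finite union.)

Initial family (4 sets): { {}, { x₁, x₂ }, { x₁, x₃ }, S }.
Step 1 (2 new):
  { x₂ }  = { x₁, x₃ }ᶜ
  { x₃ }  = { x₁, x₂ }ᶜ
  [6 total]
Step 2 adds 1:
  { x₂, x₃ }  = { x₃ } ∪ { x₂ }
  [7 total]
Step 3. New:
  { x₁ }  = { x₂, x₃ }ᶜ
  [8 total]
Step 4: closed — nothing new.

Hence σ(𝒜) has 8 members: { {}, { x₁ }, { x₂ }, { x₃ }, { x₁, x₂ }, { x₁, x₃ }, { x₂, x₃ }, S }.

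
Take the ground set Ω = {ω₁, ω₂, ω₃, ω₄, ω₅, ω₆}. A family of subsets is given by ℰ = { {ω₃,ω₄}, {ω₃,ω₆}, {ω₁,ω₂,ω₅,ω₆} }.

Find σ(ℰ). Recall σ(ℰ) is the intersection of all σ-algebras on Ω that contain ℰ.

Begin from { {}, {ω₃,ω₄}, {ω₃,ω₆}, {ω₁,ω₂,ω₅,ω₆}, Ω } (that is, ℰ plus ∅ and Ω).
Iteration 1 (3 new):
  {ω₃,ω₄,ω₆}  = {ω₃,ω₄} ∪ {ω₃,ω₆}
  {ω₁,ω₂,ω₄,ω₅}  = ᶜ of {ω₃,ω₆}
  {ω₁,ω₂,ω₃,ω₅,ω₆}  = {ω₃,ω₆} ∪ {ω₁,ω₂,ω₅,ω₆}
  |family| = 8
Iteration 2 (4 new):
  {ω₄}  = ᶜ of {ω₁,ω₂,ω₃,ω₅,ω₆}
  {ω₁,ω₂,ω₅}  = ᶜ of {ω₃,ω₄,ω₆}
  {ω₁,ω₂,ω₃,ω₄,ω₅}  = {ω₃,ω₄} ∪ {ω₁,ω₂,ω₄,ω₅}
  {ω₁,ω₂,ω₄,ω₅,ω₆}  = {ω₁,ω₂,ω₄,ω₅} ∪ {ω₁,ω₂,ω₅,ω₆}
  |family| = 12
Iteration 3. New:
  {ω₃}  = ᶜ of {ω₁,ω₂,ω₄,ω₅,ω₆}
  {ω₆}  = ᶜ of {ω₁,ω₂,ω₃,ω₄,ω₅}
  |family| = 14
Iteration 4: +2 →
  {ω₄,ω₆}  = {ω₄} ∪ {ω₆}
  {ω₁,ω₂,ω₃,ω₅}  = {ω₃} ∪ {ω₁,ω₂,ω₅}
  |family| = 16
Iteration 5: closed — nothing new.

Therefore σ(ℰ) = { {}, {ω₃}, {ω₄}, {ω₆}, {ω₃,ω₄}, {ω₃,ω₆}, {ω₄,ω₆}, {ω₁,ω₂,ω₅}, {ω₃,ω₄,ω₆}, {ω₁,ω₂,ω₃,ω₅}, {ω₁,ω₂,ω₄,ω₅}, {ω₁,ω₂,ω₅,ω₆}, {ω₁,ω₂,ω₃,ω₄,ω₅}, {ω₁,ω₂,ω₃,ω₅,ω₆}, {ω₁,ω₂,ω₄,ω₅,ω₆}, Ω } (|σ(ℰ)| = 16).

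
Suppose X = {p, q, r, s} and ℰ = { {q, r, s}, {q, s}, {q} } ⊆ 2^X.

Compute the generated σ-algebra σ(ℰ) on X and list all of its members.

σ(ℰ) = { {}, {p}, {q}, {r}, {s}, {p, q}, {p, r}, {p, s}, {q, r}, {q, s}, {r, s}, {p, q, r}, {p, q, s}, {p, r, s}, {q, r, s}, X }

Trace:
Take S₀ = ℰ ∪ {∅, X} = { {}, {q}, {q, s}, {q, r, s}, X }.
Round 1 (3 new):
  {p}  = {q, r, s}ᶜ
  {p, r}  = {q, s}ᶜ
  {p, r, s}  = {q}ᶜ
  — 8 sets.
Round 2 (3 new):
  {p, q}  = {q} ∪ {p}
  {p, q, r}  = {q} ∪ {p, r}
  {p, q, s}  = {q, s} ∪ {p}
  — 11 sets.
Round 3 adds 3:
  {r}  = {p, q, s}ᶜ
  {s}  = {p, q, r}ᶜ
  {r, s}  = {p, q}ᶜ
  — 14 sets.
Round 4 adds 2:
  {p, s}  = {s} ∪ {p}
  {q, r}  = {r} ∪ {q}
  — 16 sets.
Round 5: stable.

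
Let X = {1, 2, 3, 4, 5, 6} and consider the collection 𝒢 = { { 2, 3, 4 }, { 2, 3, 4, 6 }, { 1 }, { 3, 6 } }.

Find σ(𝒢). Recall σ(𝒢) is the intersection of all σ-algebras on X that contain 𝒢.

Begin from { ∅, { 1 }, { 3, 6 }, { 2, 3, 4 }, { 2, 3, 4, 6 }, X } (that is, 𝒢 plus ∅ and X).
Step 1. New:
  { 1, 5 }  = X∖{ 2, 3, 4, 6 }
  { 1, 3, 6 }  = { 3, 6 } ∪ { 1 }
  { 1, 5, 6 }  = X∖{ 2, 3, 4 }
  { 1, 2, 3, 4 }  = { 2, 3, 4 } ∪ { 1 }
  { 1, 2, 4, 5 }  = X∖{ 3, 6 }
  { 1, 2, 3, 4, 6 }  = { 2, 3, 4, 6 } ∪ { 1 }
  { 2, 3, 4, 5, 6 }  = X∖{ 1 }
  — 13 sets.
Step 2 adds 6:
  { 5 }  = X∖{ 1, 2, 3, 4, 6 }
  { 5, 6 }  = X∖{ 1, 2, 3, 4 }
  { 2, 4, 5 }  = X∖{ 1, 3, 6 }
  { 1, 3, 5, 6 }  = { 1, 3, 6 } ∪ { 1, 5, 6 }
  { 1, 2, 3, 4, 5 }  = { 2, 3, 4 } ∪ { 1, 2, 4, 5 }
  { 1, 2, 4, 5, 6 }  = { 1, 2, 4, 5 } ∪ { 1, 5, 6 }
  — 19 sets.
Step 3. New:
  { 3 }  = X∖{ 1, 2, 4, 5, 6 }
  { 6 }  = X∖{ 1, 2, 3, 4, 5 }
  { 2, 4 }  = X∖{ 1, 3, 5, 6 }
  { 3, 5, 6 }  = { 5, 6 } ∪ { 3, 6 }
  { 2, 3, 4, 5 }  = { 2, 3, 4 } ∪ { 2, 4, 5 }
  { 2, 4, 5, 6 }  = { 5, 6 } ∪ { 2, 4, 5 }
  — 25 sets.
Step 4: +6 →
  { 1, 3 }  = X∖{ 2, 4, 5, 6 }
  { 1, 6 }  = X∖{ 2, 3, 4, 5 }
  { 3, 5 }  = { 5 } ∪ { 3 }
  { 1, 2, 4 }  = X∖{ 3, 5, 6 }
  { 1, 3, 5 }  = { 3 } ∪ { 1, 5 }
  { 2, 4, 6 }  = { 6 } ∪ { 2, 4 }
  — 31 sets.
Step 5. New:
  { 1, 2, 4, 6 }  = X∖{ 3, 5 }
  — 32 sets.
Step 6: already closed under ᶜ and ∪.

Therefore σ(𝒢) = { ∅, { 1 }, { 3 }, { 5 }, { 6 }, { 1, 3 }, { 1, 5 }, { 1, 6 }, { 2, 4 }, { 3, 5 }, { 3, 6 }, { 5, 6 }, { 1, 2, 4 }, { 1, 3, 5 }, { 1, 3, 6 }, { 1, 5, 6 }, { 2, 3, 4 }, { 2, 4, 5 }, { 2, 4, 6 }, { 3, 5, 6 }, { 1, 2, 3, 4 }, { 1, 2, 4, 5 }, { 1, 2, 4, 6 }, { 1, 3, 5, 6 }, { 2, 3, 4, 5 }, { 2, 3, 4, 6 }, { 2, 4, 5, 6 }, { 1, 2, 3, 4, 5 }, { 1, 2, 3, 4, 6 }, { 1, 2, 4, 5, 6 }, { 2, 3, 4, 5, 6 }, X } (|σ(𝒢)| = 32).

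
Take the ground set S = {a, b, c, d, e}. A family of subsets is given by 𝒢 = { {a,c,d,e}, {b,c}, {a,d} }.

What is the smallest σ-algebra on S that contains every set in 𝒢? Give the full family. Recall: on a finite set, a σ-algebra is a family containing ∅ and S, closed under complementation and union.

Start: 𝒢 ∪ {∅, S} = { {}, {a,d}, {b,c}, {a,c,d,e}, S }.
Iteration 1: +4 →
  {b}  = ᶜ of {a,c,d,e}
  {a,d,e}  = ᶜ of {b,c}
  {b,c,e}  = ᶜ of {a,d}
  {a,b,c,d}  = {b,c} ∪ {a,d}
  [9 total]
Iteration 2 (3 new):
  {e}  = ᶜ of {a,b,c,d}
  {a,b,d}  = {b} ∪ {a,d}
  {a,b,d,e}  = {a,d,e} ∪ {b}
  [12 total]
Iteration 3: 3 new —
  {c}  = ᶜ of {a,b,d,e}
  {b,e}  = {b} ∪ {e}
  {c,e}  = ᶜ of {a,b,d}
  [15 total]
Iteration 4 (1 new):
  {a,c,d}  = ᶜ of {b,e}
  [16 total]
Iteration 5: stable.

Hence σ(𝒢) has 16 members: { {}, {b}, {c}, {e}, {a,d}, {b,c}, {b,e}, {c,e}, {a,b,d}, {a,c,d}, {a,d,e}, {b,c,e}, {a,b,c,d}, {a,b,d,e}, {a,c,d,e}, S }.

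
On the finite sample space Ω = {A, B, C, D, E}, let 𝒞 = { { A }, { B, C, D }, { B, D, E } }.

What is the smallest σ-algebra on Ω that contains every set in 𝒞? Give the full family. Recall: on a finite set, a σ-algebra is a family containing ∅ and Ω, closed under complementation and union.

Initial family (5 sets): { {  }, { A }, { B, C, D }, { B, D, E }, Ω }.
Pass 1: 5 new —
  { A, C }  = Ω∖{ B, D, E }
  { A, E }  = Ω∖{ B, C, D }
  { A, B, C, D }  = { B, C, D } ∪ { A }
  { A, B, D, E }  = { B, D, E } ∪ { A }
  { B, C, D, E }  = Ω∖{ A }
Pass 2 adds 3:
  { C }  = Ω∖{ A, B, D, E }
  { E }  = Ω∖{ A, B, C, D }
  { A, C, E }  = { A, C } ∪ { A, E }
Pass 3: 2 new —
  { B, D }  = Ω∖{ A, C, E }
  { C, E }  = { C } ∪ { E }
Pass 4: 1 new —
  { A, B, D }  = Ω∖{ C, E }
Pass 5: already closed under ᶜ and ∪.

Hence σ(𝒞) has 16 members: { {  }, { A }, { C }, { E }, { A, C }, { A, E }, { B, D }, { C, E }, { A, B, D }, { A, C, E }, { B, C, D }, { B, D, E }, { A, B, C, D }, { A, B, D, E }, { B, C, D, E }, Ω }.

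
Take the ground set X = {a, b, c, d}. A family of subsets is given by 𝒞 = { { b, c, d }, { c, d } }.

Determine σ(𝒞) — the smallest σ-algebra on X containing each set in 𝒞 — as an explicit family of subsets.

Answer: σ(𝒞) = { {  }, { a }, { b }, { a, b }, { c, d }, { a, c, d }, { b, c, d }, X }

Derivation:
Begin from { {  }, { c, d }, { b, c, d }, X } (that is, 𝒞 plus ∅ and X).
Iteration 1 adds 2:
  { a }  = { b, c, d }ᶜ
  { a, b }  = { c, d }ᶜ
  |family| = 6
Iteration 2 (1 new):
  { a, c, d }  = { c, d } ∪ { a }
  |family| = 7
Iteration 3. New:
  { b }  = { a, c, d }ᶜ
  |family| = 8
Iteration 4: already closed under ᶜ and ∪.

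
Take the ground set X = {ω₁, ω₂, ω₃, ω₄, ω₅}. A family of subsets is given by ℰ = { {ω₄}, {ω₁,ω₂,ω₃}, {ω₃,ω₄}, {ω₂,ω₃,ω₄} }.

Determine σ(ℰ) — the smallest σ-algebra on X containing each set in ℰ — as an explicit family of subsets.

Begin from { {}, {ω₄}, {ω₃,ω₄}, {ω₁,ω₂,ω₃}, {ω₂,ω₃,ω₄}, X } (that is, ℰ plus ∅ and X).
Round 1: 5 new —
  {ω₁,ω₅}  = ᶜ of {ω₂,ω₃,ω₄}
  {ω₄,ω₅}  = ᶜ of {ω₁,ω₂,ω₃}
  {ω₁,ω₂,ω₅}  = ᶜ of {ω₃,ω₄}
  {ω₁,ω₂,ω₃,ω₄}  = {ω₃,ω₄} ∪ {ω₁,ω₂,ω₃}
  {ω₁,ω₂,ω₃,ω₅}  = ᶜ of {ω₄}
  |family| = 11
Round 2. New:
  {ω₅}  = ᶜ of {ω₁,ω₂,ω₃,ω₄}
  {ω₁,ω₄,ω₅}  = {ω₄,ω₅} ∪ {ω₁,ω₅}
  {ω₃,ω₄,ω₅}  = {ω₃,ω₄} ∪ {ω₄,ω₅}
  {ω₁,ω₂,ω₄,ω₅}  = {ω₄,ω₅} ∪ {ω₁,ω₂,ω₅}
  {ω₁,ω₃,ω₄,ω₅}  = {ω₃,ω₄} ∪ {ω₁,ω₅}
  {ω₂,ω₃,ω₄,ω₅}  = {ω₂,ω₃,ω₄} ∪ {ω₄,ω₅}
  |family| = 17
Round 3. New:
  {ω₁}  = ᶜ of {ω₂,ω₃,ω₄,ω₅}
  {ω₂}  = ᶜ of {ω₁,ω₃,ω₄,ω₅}
  {ω₃}  = ᶜ of {ω₁,ω₂,ω₄,ω₅}
  {ω₁,ω₂}  = ᶜ of {ω₃,ω₄,ω₅}
  {ω₂,ω₃}  = ᶜ of {ω₁,ω₄,ω₅}
  |family| = 22
Round 4 (10 new):
  {ω₁,ω₃}  = {ω₃} ∪ {ω₁}
  {ω₁,ω₄}  = {ω₄} ∪ {ω₁}
  {ω₂,ω₄}  = {ω₂} ∪ {ω₄}
  {ω₂,ω₅}  = {ω₂} ∪ {ω₅}
  {ω₃,ω₅}  = {ω₅} ∪ {ω₃}
  {ω₁,ω₂,ω₄}  = {ω₁,ω₂} ∪ {ω₄}
  {ω₁,ω₃,ω₄}  = {ω₃,ω₄} ∪ {ω₁}
  {ω₁,ω₃,ω₅}  = {ω₃} ∪ {ω₁,ω₅}
  {ω₂,ω₃,ω₅}  = {ω₅} ∪ {ω₂,ω₃}
  {ω₂,ω₄,ω₅}  = {ω₂} ∪ {ω₄,ω₅}
  |family| = 32
Round 5: already closed under ᶜ and ∪.

Therefore σ(ℰ) = { {}, {ω₁}, {ω₂}, {ω₃}, {ω₄}, {ω₅}, {ω₁,ω₂}, {ω₁,ω₃}, {ω₁,ω₄}, {ω₁,ω₅}, {ω₂,ω₃}, {ω₂,ω₄}, {ω₂,ω₅}, {ω₃,ω₄}, {ω₃,ω₅}, {ω₄,ω₅}, {ω₁,ω₂,ω₃}, {ω₁,ω₂,ω₄}, {ω₁,ω₂,ω₅}, {ω₁,ω₃,ω₄}, {ω₁,ω₃,ω₅}, {ω₁,ω₄,ω₅}, {ω₂,ω₃,ω₄}, {ω₂,ω₃,ω₅}, {ω₂,ω₄,ω₅}, {ω₃,ω₄,ω₅}, {ω₁,ω₂,ω₃,ω₄}, {ω₁,ω₂,ω₃,ω₅}, {ω₁,ω₂,ω₄,ω₅}, {ω₁,ω₃,ω₄,ω₅}, {ω₂,ω₃,ω₄,ω₅}, X } (|σ(ℰ)| = 32).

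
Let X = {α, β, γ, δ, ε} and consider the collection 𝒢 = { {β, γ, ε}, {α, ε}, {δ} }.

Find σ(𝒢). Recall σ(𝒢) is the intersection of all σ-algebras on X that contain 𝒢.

Answer: σ(𝒢) = { {}, {α}, {δ}, {ε}, {α, δ}, {α, ε}, {β, γ}, {δ, ε}, {α, β, γ}, {α, δ, ε}, {β, γ, δ}, {β, γ, ε}, {α, β, γ, δ}, {α, β, γ, ε}, {β, γ, δ, ε}, X }

Working:
Initial family (5 sets): { {}, {δ}, {α, ε}, {β, γ, ε}, X }.
Pass 1 adds 5:
  {α, δ}  = X∖{β, γ, ε}
  {α, δ, ε}  = {α, ε} ∪ {δ}
  {β, γ, δ}  = X∖{α, ε}
  {α, β, γ, ε}  = X∖{δ}
  {β, γ, δ, ε}  = {β, γ, ε} ∪ {δ}
  |family| = 10
Pass 2 adds 3:
  {α}  = X∖{β, γ, δ, ε}
  {β, γ}  = X∖{α, δ, ε}
  {α, β, γ, δ}  = {β, γ, δ} ∪ {α, δ}
  |family| = 13
Pass 3: 2 new —
  {ε}  = X∖{α, β, γ, δ}
  {α, β, γ}  = {β, γ} ∪ {α}
  |family| = 15
Pass 4 adds 1:
  {δ, ε}  = X∖{α, β, γ}
  |family| = 16
Pass 5: closed — nothing new.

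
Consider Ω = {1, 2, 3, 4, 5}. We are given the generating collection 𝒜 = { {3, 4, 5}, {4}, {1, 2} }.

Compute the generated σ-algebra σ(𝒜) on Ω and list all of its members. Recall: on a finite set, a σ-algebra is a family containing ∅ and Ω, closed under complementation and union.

σ(𝒜) (8 sets): { {}, {4}, {1, 2}, {3, 5}, {1, 2, 4}, {3, 4, 5}, {1, 2, 3, 5}, Ω }

Derivation:
Initial family (5 sets): { {}, {4}, {1, 2}, {3, 4, 5}, Ω }.
Iteration 1 (2 new):
  {1, 2, 4}  = {1, 2} ∪ {4}
  {1, 2, 3, 5}  = {4}ᶜ
  (now 7)
Iteration 2 (1 new):
  {3, 5}  = {1, 2, 4}ᶜ
  (now 8)
After Iteration 3 the family is unchanged; done.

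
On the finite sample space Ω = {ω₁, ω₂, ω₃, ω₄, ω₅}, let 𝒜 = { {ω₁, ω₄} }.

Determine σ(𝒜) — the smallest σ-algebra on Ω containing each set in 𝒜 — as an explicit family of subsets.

σ(𝒜) = { {}, {ω₁, ω₄}, {ω₂, ω₃, ω₅}, Ω }

Trace:
Initial family (3 sets): { {}, {ω₁, ω₄}, Ω }.
Iteration 1 adds 1:
  {ω₂, ω₃, ω₅}  = complement {ω₁, ω₄}
  (now 4)
Iteration 2: stable.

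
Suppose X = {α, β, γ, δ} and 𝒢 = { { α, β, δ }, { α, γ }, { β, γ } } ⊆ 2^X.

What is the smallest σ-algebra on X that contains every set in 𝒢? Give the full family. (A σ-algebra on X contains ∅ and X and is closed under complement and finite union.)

|σ(𝒢)| = 16.  σ(𝒢) = { ∅, { α }, { β }, { γ }, { δ }, { α, β }, { α, γ }, { α, δ }, { β, γ }, { β, δ }, { γ, δ }, { α, β, γ }, { α, β, δ }, { α, γ, δ }, { β, γ, δ }, X }

Working:
Seed the family with 𝒢 together with ∅ and X: { ∅, { α, γ }, { β, γ }, { α, β, δ }, X }.
Step 1: 4 new —
  { γ }  = X∖{ α, β, δ }
  { α, δ }  = X∖{ β, γ }
  { β, δ }  = X∖{ α, γ }
  { α, β, γ }  = { β, γ } ∪ { α, γ }
Step 2 adds 3:
  { δ }  = X∖{ α, β, γ }
  { α, γ, δ }  = { γ } ∪ { α, δ }
  { β, γ, δ }  = { γ } ∪ { β, δ }
Step 3 adds 3:
  { α }  = X∖{ β, γ, δ }
  { β }  = X∖{ α, γ, δ }
  { γ, δ }  = { γ } ∪ { δ }
Step 4 (1 new):
  { α, β }  = X∖{ γ, δ }
Step 5: stable.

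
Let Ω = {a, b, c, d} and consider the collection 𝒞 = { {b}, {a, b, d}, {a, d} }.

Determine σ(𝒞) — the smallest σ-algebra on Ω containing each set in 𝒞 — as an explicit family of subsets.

Answer: σ(𝒞) = { {}, {b}, {c}, {a, d}, {b, c}, {a, b, d}, {a, c, d}, Ω }

Derivation:
Take S₀ = 𝒞 ∪ {∅, Ω} = { {}, {b}, {a, d}, {a, b, d}, Ω }.
Iteration 1. New:
  {c}  = complement {a, b, d}
  {b, c}  = complement {a, d}
  {a, c, d}  = complement {b}
Iteration 2: closed — nothing new.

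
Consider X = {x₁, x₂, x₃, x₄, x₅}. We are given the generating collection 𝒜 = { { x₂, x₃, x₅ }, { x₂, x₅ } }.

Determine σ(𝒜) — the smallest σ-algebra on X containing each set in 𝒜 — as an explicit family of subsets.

Answer: σ(𝒜) = { {}, { x₃ }, { x₁, x₄ }, { x₂, x₅ }, { x₁, x₃, x₄ }, { x₂, x₃, x₅ }, { x₁, x₂, x₄, x₅ }, X }

Check:
Begin from { {}, { x₂, x₅ }, { x₂, x₃, x₅ }, X } (that is, 𝒜 plus ∅ and X).
Iteration 1. New:
  { x₁, x₄ }  = { x₂, x₃, x₅ }ᶜ
  { x₁, x₃, x₄ }  = { x₂, x₅ }ᶜ
  (now 6)
Iteration 2: 1 new —
  { x₁, x₂, x₄, x₅ }  = { x₂, x₅ } ∪ { x₁, x₄ }
  (now 7)
Iteration 3 adds 1:
  { x₃ }  = { x₁, x₂, x₄, x₅ }ᶜ
  (now 8)
Iteration 4: already closed under ᶜ and ∪.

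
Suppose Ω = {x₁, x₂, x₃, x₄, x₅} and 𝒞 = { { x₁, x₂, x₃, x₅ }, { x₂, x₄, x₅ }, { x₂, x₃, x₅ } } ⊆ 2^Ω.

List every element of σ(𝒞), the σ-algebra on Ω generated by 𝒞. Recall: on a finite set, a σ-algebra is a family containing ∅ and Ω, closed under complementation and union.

Start: 𝒞 ∪ {∅, Ω} = { {  }, { x₂, x₃, x₅ }, { x₂, x₄, x₅ }, { x₁, x₂, x₃, x₅ }, Ω }.
Iteration 1: +4 →
  { x₄ }  = ᶜ of { x₁, x₂, x₃, x₅ }
  { x₁, x₃ }  = ᶜ of { x₂, x₄, x₅ }
  { x₁, x₄ }  = ᶜ of { x₂, x₃, x₅ }
  { x₂, x₃, x₄, x₅ }  = { x₂, x₃, x₅ } ∪ { x₂, x₄, x₅ }
  [9 total]
Iteration 2 adds 3:
  { x₁ }  = ᶜ of { x₂, x₃, x₄, x₅ }
  { x₁, x₃, x₄ }  = { x₁, x₄ } ∪ { x₁, x₃ }
  { x₁, x₂, x₄, x₅ }  = { x₁, x₄ } ∪ { x₂, x₄, x₅ }
  [12 total]
Iteration 3: +2 →
  { x₃ }  = ᶜ of { x₁, x₂, x₄, x₅ }
  { x₂, x₅ }  = ᶜ of { x₁, x₃, x₄ }
  [14 total]
Iteration 4 adds 2:
  { x₃, x₄ }  = { x₃ } ∪ { x₄ }
  { x₁, x₂, x₅ }  = { x₂, x₅ } ∪ { x₁ }
  [16 total]
Iteration 5: no new sets; the family is a σ-algebra.

σ(𝒞) = { {  }, { x₁ }, { x₃ }, { x₄ }, { x₁, x₃ }, { x₁, x₄ }, { x₂, x₅ }, { x₃, x₄ }, { x₁, x₂, x₅ }, { x₁, x₃, x₄ }, { x₂, x₃, x₅ }, { x₂, x₄, x₅ }, { x₁, x₂, x₃, x₅ }, { x₁, x₂, x₄, x₅ }, { x₂, x₃, x₄, x₅ }, Ω }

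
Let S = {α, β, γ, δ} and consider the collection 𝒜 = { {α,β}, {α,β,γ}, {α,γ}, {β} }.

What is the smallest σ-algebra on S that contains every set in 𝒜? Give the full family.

σ(𝒜) (16 sets): { ∅, {α}, {β}, {γ}, {δ}, {α,β}, {α,γ}, {α,δ}, {β,γ}, {β,δ}, {γ,δ}, {α,β,γ}, {α,β,δ}, {α,γ,δ}, {β,γ,δ}, S }

Working:
Initial family (6 sets): { ∅, {β}, {α,β}, {α,γ}, {α,β,γ}, S }.
Step 1 adds 4:
  {δ}  = {α,β,γ}ᶜ
  {β,δ}  = {α,γ}ᶜ
  {γ,δ}  = {α,β}ᶜ
  {α,γ,δ}  = {β}ᶜ
  [10 total]
Step 2 adds 2:
  {α,β,δ}  = {α,β} ∪ {δ}
  {β,γ,δ}  = {γ,δ} ∪ {β}
  [12 total]
Step 3 adds 2:
  {α}  = {β,γ,δ}ᶜ
  {γ}  = {α,β,δ}ᶜ
  [14 total]
Step 4: 2 new —
  {α,δ}  = {δ} ∪ {α}
  {β,γ}  = {γ} ∪ {β}
  [16 total]
Step 5 adds nothing — fixpoint reached.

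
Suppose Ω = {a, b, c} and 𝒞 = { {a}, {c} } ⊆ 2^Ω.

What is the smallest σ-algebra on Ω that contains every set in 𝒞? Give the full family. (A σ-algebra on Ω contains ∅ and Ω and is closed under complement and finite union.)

Take S₀ = 𝒞 ∪ {∅, Ω} = { ∅, {a}, {c}, Ω }.
Step 1. New:
  {a,b}  = Ω∖{c}
  {a,c}  = {c} ∪ {a}
  {b,c}  = Ω∖{a}
Step 2 adds 1:
  {b}  = Ω∖{a,c}
After Step 3 the family is unchanged; done.

σ(𝒞) = { ∅, {a}, {b}, {c}, {a,b}, {a,c}, {b,c}, Ω }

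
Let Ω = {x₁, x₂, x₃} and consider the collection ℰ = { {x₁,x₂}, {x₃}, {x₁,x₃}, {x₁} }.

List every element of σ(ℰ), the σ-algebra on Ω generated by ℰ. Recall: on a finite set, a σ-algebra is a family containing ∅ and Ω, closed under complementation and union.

σ(ℰ) = { {}, {x₁}, {x₂}, {x₃}, {x₁,x₂}, {x₁,x₃}, {x₂,x₃}, Ω }

Derivation:
Seed the family with ℰ together with ∅ and Ω: { {}, {x₁}, {x₃}, {x₁,x₂}, {x₁,x₃}, Ω }.
Iteration 1: +2 →
  {x₂}  = complement {x₁,x₃}
  {x₂,x₃}  = complement {x₁}
  [8 total]
Iteration 2: closed — nothing new.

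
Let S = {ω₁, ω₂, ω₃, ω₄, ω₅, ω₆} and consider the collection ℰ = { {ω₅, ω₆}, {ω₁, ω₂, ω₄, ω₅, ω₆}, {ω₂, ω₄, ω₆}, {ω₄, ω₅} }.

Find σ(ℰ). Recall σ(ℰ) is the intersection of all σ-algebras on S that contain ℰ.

σ(ℰ) (64 sets): { ∅, {ω₁}, {ω₂}, {ω₃}, {ω₄}, {ω₅}, {ω₆}, {ω₁, ω₂}, {ω₁, ω₃}, {ω₁, ω₄}, {ω₁, ω₅}, {ω₁, ω₆}, {ω₂, ω₃}, {ω₂, ω₄}, {ω₂, ω₅}, {ω₂, ω₆}, {ω₃, ω₄}, {ω₃, ω₅}, {ω₃, ω₆}, {ω₄, ω₅}, {ω₄, ω₆}, {ω₅, ω₆}, {ω₁, ω₂, ω₃}, {ω₁, ω₂, ω₄}, {ω₁, ω₂, ω₅}, {ω₁, ω₂, ω₆}, {ω₁, ω₃, ω₄}, {ω₁, ω₃, ω₅}, {ω₁, ω₃, ω₆}, {ω₁, ω₄, ω₅}, {ω₁, ω₄, ω₆}, {ω₁, ω₅, ω₆}, {ω₂, ω₃, ω₄}, {ω₂, ω₃, ω₅}, {ω₂, ω₃, ω₆}, {ω₂, ω₄, ω₅}, {ω₂, ω₄, ω₆}, {ω₂, ω₅, ω₆}, {ω₃, ω₄, ω₅}, {ω₃, ω₄, ω₆}, {ω₃, ω₅, ω₆}, {ω₄, ω₅, ω₆}, {ω₁, ω₂, ω₃, ω₄}, {ω₁, ω₂, ω₃, ω₅}, {ω₁, ω₂, ω₃, ω₆}, {ω₁, ω₂, ω₄, ω₅}, {ω₁, ω₂, ω₄, ω₆}, {ω₁, ω₂, ω₅, ω₆}, {ω₁, ω₃, ω₄, ω₅}, {ω₁, ω₃, ω₄, ω₆}, {ω₁, ω₃, ω₅, ω₆}, {ω₁, ω₄, ω₅, ω₆}, {ω₂, ω₃, ω₄, ω₅}, {ω₂, ω₃, ω₄, ω₆}, {ω₂, ω₃, ω₅, ω₆}, {ω₂, ω₄, ω₅, ω₆}, {ω₃, ω₄, ω₅, ω₆}, {ω₁, ω₂, ω₃, ω₄, ω₅}, {ω₁, ω₂, ω₃, ω₄, ω₆}, {ω₁, ω₂, ω₃, ω₅, ω₆}, {ω₁, ω₂, ω₄, ω₅, ω₆}, {ω₁, ω₃, ω₄, ω₅, ω₆}, {ω₂, ω₃, ω₄, ω₅, ω₆}, S }

Working:
Start: ℰ ∪ {∅, S} = { ∅, {ω₄, ω₅}, {ω₅, ω₆}, {ω₂, ω₄, ω₆}, {ω₁, ω₂, ω₄, ω₅, ω₆}, S }.
Step 1. New:
  {ω₃}  = S∖{ω₁, ω₂, ω₄, ω₅, ω₆}
  {ω₁, ω₃, ω₅}  = S∖{ω₂, ω₄, ω₆}
  {ω₄, ω₅, ω₆}  = {ω₄, ω₅} ∪ {ω₅, ω₆}
  {ω₁, ω₂, ω₃, ω₄}  = S∖{ω₅, ω₆}
  {ω₁, ω₂, ω₃, ω₆}  = S∖{ω₄, ω₅}
  {ω₂, ω₄, ω₅, ω₆}  = {ω₄, ω₅} ∪ {ω₂, ω₄, ω₆}
  (now 12)
Step 2 (13 new):
  {ω₁, ω₃}  = S∖{ω₂, ω₄, ω₅, ω₆}
  {ω₁, ω₂, ω₃}  = S∖{ω₄, ω₅, ω₆}
  {ω₃, ω₄, ω₅}  = {ω₄, ω₅} ∪ {ω₃}
  {ω₃, ω₅, ω₆}  = {ω₅, ω₆} ∪ {ω₃}
  {ω₁, ω₃, ω₄, ω₅}  = {ω₁, ω₃, ω₅} ∪ {ω₄, ω₅}
  {ω₁, ω₃, ω₅, ω₆}  = {ω₅, ω₆} ∪ {ω₁, ω₃, ω₅}
  {ω₂, ω₃, ω₄, ω₆}  = {ω₂, ω₄, ω₆} ∪ {ω₃}
  {ω₃, ω₄, ω₅, ω₆}  = {ω₃} ∪ {ω₄, ω₅, ω₆}
  {ω₁, ω₂, ω₃, ω₄, ω₅}  = {ω₁, ω₃, ω₅} ∪ {ω₁, ω₂, ω₃, ω₄}
  {ω₁, ω₂, ω₃, ω₄, ω₆}  = {ω₂, ω₄, ω₆} ∪ {ω₁, ω₂, ω₃, ω₆}
  {ω₁, ω₂, ω₃, ω₅, ω₆}  = {ω₅, ω₆} ∪ {ω₁, ω₂, ω₃, ω₆}
  {ω₁, ω₃, ω₄, ω₅, ω₆}  = {ω₁, ω₃, ω₅} ∪ {ω₄, ω₅, ω₆}
  {ω₂, ω₃, ω₄, ω₅, ω₆}  = {ω₃} ∪ {ω₂, ω₄, ω₅, ω₆}
  (now 25)
Step 3. New:
  {ω₁}  = S∖{ω₂, ω₃, ω₄, ω₅, ω₆}
  {ω₂}  = S∖{ω₁, ω₃, ω₄, ω₅, ω₆}
  {ω₄}  = S∖{ω₁, ω₂, ω₃, ω₅, ω₆}
  {ω₅}  = S∖{ω₁, ω₂, ω₃, ω₄, ω₆}
  {ω₆}  = S∖{ω₁, ω₂, ω₃, ω₄, ω₅}
  {ω₁, ω₂}  = S∖{ω₃, ω₄, ω₅, ω₆}
  {ω₁, ω₅}  = S∖{ω₂, ω₃, ω₄, ω₆}
  {ω₂, ω₄}  = S∖{ω₁, ω₃, ω₅, ω₆}
  {ω₂, ω₆}  = S∖{ω₁, ω₃, ω₄, ω₅}
  {ω₁, ω₂, ω₄}  = S∖{ω₃, ω₅, ω₆}
  {ω₁, ω₂, ω₆}  = S∖{ω₃, ω₄, ω₅}
  {ω₁, ω₂, ω₃, ω₅}  = {ω₁, ω₃, ω₅} ∪ {ω₁, ω₂, ω₃}
  (now 37)
Step 4: +23 →
  {ω₁, ω₄}  = {ω₁} ∪ {ω₄}
  {ω₁, ω₆}  = {ω₁} ∪ {ω₆}
  {ω₂, ω₃}  = {ω₂} ∪ {ω₃}
  {ω₂, ω₅}  = {ω₂} ∪ {ω₅}
  {ω₃, ω₄}  = {ω₃} ∪ {ω₄}
  {ω₃, ω₅}  = {ω₅} ∪ {ω₃}
  {ω₃, ω₆}  = {ω₆} ∪ {ω₃}
  {ω₄, ω₆}  = S∖{ω₁, ω₂, ω₃, ω₅}
  {ω₁, ω₂, ω₅}  = {ω₁, ω₂} ∪ {ω₅}
  {ω₁, ω₃, ω₄}  = {ω₁, ω₃} ∪ {ω₄}
  {ω₁, ω₃, ω₆}  = {ω₆} ∪ {ω₁, ω₃}
  {ω₁, ω₄, ω₅}  = {ω₁} ∪ {ω₄, ω₅}
  {ω₁, ω₅, ω₆}  = {ω₅, ω₆} ∪ {ω₁}
  {ω₂, ω₃, ω₄}  = {ω₃} ∪ {ω₂, ω₄}
  {ω₂, ω₃, ω₆}  = {ω₂, ω₆} ∪ {ω₃}
  {ω₂, ω₄, ω₅}  = {ω₂} ∪ {ω₄, ω₅}
  {ω₂, ω₅, ω₆}  = {ω₅, ω₆} ∪ {ω₂}
  {ω₁, ω₂, ω₄, ω₅}  = {ω₁, ω₂} ∪ {ω₄, ω₅}
  {ω₁, ω₂, ω₄, ω₆}  = {ω₂, ω₄, ω₆} ∪ {ω₁, ω₂}
  {ω₁, ω₂, ω₅, ω₆}  = {ω₅, ω₆} ∪ {ω₁, ω₂}
  {ω₁, ω₄, ω₅, ω₆}  = {ω₁} ∪ {ω₄, ω₅, ω₆}
  {ω₂, ω₃, ω₄, ω₅}  = {ω₃, ω₄, ω₅} ∪ {ω₂}
  {ω₂, ω₃, ω₅, ω₆}  = {ω₂} ∪ {ω₃, ω₅, ω₆}
  (now 60)
Step 5 (4 new):
  {ω₁, ω₄, ω₆}  = {ω₁, ω₆} ∪ {ω₁, ω₄}
  {ω₂, ω₃, ω₅}  = {ω₂, ω₅} ∪ {ω₃, ω₅}
  {ω₃, ω₄, ω₆}  = S∖{ω₁, ω₂, ω₅}
  {ω₁, ω₃, ω₄, ω₆}  = S∖{ω₂, ω₅}
  (now 64)
Step 6: closed — nothing new.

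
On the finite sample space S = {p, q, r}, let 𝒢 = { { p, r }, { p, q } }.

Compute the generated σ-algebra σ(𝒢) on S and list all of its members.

Start: 𝒢 ∪ {∅, S} = { ∅, { p, q }, { p, r }, S }.
Pass 1 (2 new):
  { q }  = complement { p, r }
  { r }  = complement { p, q }
  [6 total]
Pass 2: +1 →
  { q, r }  = { r } ∪ { q }
  [7 total]
Pass 3. New:
  { p }  = complement { q, r }
  [8 total]
Pass 4: stable.

σ(𝒢) = { ∅, { p }, { q }, { r }, { p, q }, { p, r }, { q, r }, S }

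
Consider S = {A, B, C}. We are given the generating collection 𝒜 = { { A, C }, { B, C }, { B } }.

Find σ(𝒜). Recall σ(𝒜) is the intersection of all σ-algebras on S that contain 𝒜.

σ(𝒜) (8 sets): { {  }, { A }, { B }, { C }, { A, B }, { A, C }, { B, C }, S }

Trace:
Initial family (5 sets): { {  }, { B }, { A, C }, { B, C }, S }.
Pass 1: 1 new —
  { A }  = ᶜ of { B, C }
  |family| = 6
Pass 2: +1 →
  { A, B }  = { B } ∪ { A }
  |family| = 7
Pass 3 adds 1:
  { C }  = ᶜ of { A, B }
  |family| = 8
Pass 4: no new sets; the family is a σ-algebra.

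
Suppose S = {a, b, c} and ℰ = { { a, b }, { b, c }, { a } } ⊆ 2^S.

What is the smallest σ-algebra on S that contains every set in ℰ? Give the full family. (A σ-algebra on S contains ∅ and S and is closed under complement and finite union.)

Initial family (5 sets): { {  }, { a }, { a, b }, { b, c }, S }.
Pass 1 (1 new):
  { c }  = ᶜ of { a, b }
  — 6 sets.
Pass 2 (1 new):
  { a, c }  = { c } ∪ { a }
  — 7 sets.
Pass 3: 1 new —
  { b }  = ᶜ of { a, c }
  — 8 sets.
Pass 4: no new sets; the family is a σ-algebra.

σ(ℰ) = { {  }, { a }, { b }, { c }, { a, b }, { a, c }, { b, c }, S }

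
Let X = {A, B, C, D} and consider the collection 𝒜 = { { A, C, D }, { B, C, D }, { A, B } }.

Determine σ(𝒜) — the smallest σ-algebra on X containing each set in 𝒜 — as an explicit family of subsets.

Answer: σ(𝒜) = { {}, { A }, { B }, { A, B }, { C, D }, { A, C, D }, { B, C, D }, X }

Trace:
Start: 𝒜 ∪ {∅, X} = { {}, { A, B }, { A, C, D }, { B, C, D }, X }.
Step 1 (3 new):
  { A }  = { B, C, D }ᶜ
  { B }  = { A, C, D }ᶜ
  { C, D }  = { A, B }ᶜ
  |family| = 8
Step 2: already closed under ᶜ and ∪.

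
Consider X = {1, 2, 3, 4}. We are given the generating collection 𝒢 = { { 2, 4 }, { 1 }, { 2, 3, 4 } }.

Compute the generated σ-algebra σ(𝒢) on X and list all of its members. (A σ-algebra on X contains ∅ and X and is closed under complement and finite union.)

Initial family (5 sets): { {  }, { 1 }, { 2, 4 }, { 2, 3, 4 }, X }.
Step 1: +2 →
  { 1, 3 }  = ᶜ of { 2, 4 }
  { 1, 2, 4 }  = { 2, 4 } ∪ { 1 }
  — 7 sets.
Step 2: 1 new —
  { 3 }  = ᶜ of { 1, 2, 4 }
  — 8 sets.
Step 3: closed — nothing new.

|σ(𝒢)| = 8.  σ(𝒢) = { {  }, { 1 }, { 3 }, { 1, 3 }, { 2, 4 }, { 1, 2, 4 }, { 2, 3, 4 }, X }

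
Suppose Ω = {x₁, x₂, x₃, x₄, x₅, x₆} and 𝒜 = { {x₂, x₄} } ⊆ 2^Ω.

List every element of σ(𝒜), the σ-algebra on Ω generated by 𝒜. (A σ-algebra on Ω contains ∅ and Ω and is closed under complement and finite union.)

Seed the family with 𝒜 together with ∅ and Ω: { {}, {x₂, x₄}, Ω }.
Pass 1 (1 new):
  {x₁, x₃, x₅, x₆}  = Ω∖{x₂, x₄}
  — 4 sets.
After Pass 2 the family is unchanged; done.

σ(𝒜) = { {}, {x₂, x₄}, {x₁, x₃, x₅, x₆}, Ω }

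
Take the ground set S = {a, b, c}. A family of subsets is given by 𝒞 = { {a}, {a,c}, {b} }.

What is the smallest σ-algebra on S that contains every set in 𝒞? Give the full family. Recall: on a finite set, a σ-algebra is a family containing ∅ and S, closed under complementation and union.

|σ(𝒞)| = 8.  σ(𝒞) = { {}, {a}, {b}, {c}, {a,b}, {a,c}, {b,c}, S }

Check:
Begin from { {}, {a}, {b}, {a,c}, S } (that is, 𝒞 plus ∅ and S).
Iteration 1: 2 new —
  {a,b}  = {b} ∪ {a}
  {b,c}  = S∖{a}
  |family| = 7
Iteration 2 (1 new):
  {c}  = S∖{a,b}
  |family| = 8
Iteration 3: no new sets; the family is a σ-algebra.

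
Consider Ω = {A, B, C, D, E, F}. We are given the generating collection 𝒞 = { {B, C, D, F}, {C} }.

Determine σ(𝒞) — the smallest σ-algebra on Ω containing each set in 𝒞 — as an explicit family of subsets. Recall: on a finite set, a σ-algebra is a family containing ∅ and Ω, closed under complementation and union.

Initial family (4 sets): { {}, {C}, {B, C, D, F}, Ω }.
Round 1. New:
  {A, E}  = ᶜ of {B, C, D, F}
  {A, B, D, E, F}  = ᶜ of {C}
  (now 6)
Round 2. New:
  {A, C, E}  = {C} ∪ {A, E}
  (now 7)
Round 3 adds 1:
  {B, D, F}  = ᶜ of {A, C, E}
  (now 8)
Round 4: no new sets; the family is a σ-algebra.

σ(𝒞) = { {}, {C}, {A, E}, {A, C, E}, {B, D, F}, {B, C, D, F}, {A, B, D, E, F}, Ω }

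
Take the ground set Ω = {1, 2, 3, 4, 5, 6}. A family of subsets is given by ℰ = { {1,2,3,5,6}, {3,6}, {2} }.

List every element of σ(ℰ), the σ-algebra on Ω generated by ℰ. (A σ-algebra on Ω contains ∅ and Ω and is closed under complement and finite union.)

Initial family (5 sets): { {}, {2}, {3,6}, {1,2,3,5,6}, Ω }.
Round 1: 4 new —
  {4}  = Ω∖{1,2,3,5,6}
  {2,3,6}  = {3,6} ∪ {2}
  {1,2,4,5}  = Ω∖{3,6}
  {1,3,4,5,6}  = Ω∖{2}
  [9 total]
Round 2: 4 new —
  {2,4}  = {2} ∪ {4}
  {1,4,5}  = Ω∖{2,3,6}
  {3,4,6}  = {3,6} ∪ {4}
  {2,3,4,6}  = {2,3,6} ∪ {4}
  [13 total]
Round 3: 3 new —
  {1,5}  = Ω∖{2,3,4,6}
  {1,2,5}  = Ω∖{3,4,6}
  {1,3,5,6}  = Ω∖{2,4}
  [16 total]
Round 4 adds nothing — fixpoint reached.

Therefore σ(ℰ) = { {}, {2}, {4}, {1,5}, {2,4}, {3,6}, {1,2,5}, {1,4,5}, {2,3,6}, {3,4,6}, {1,2,4,5}, {1,3,5,6}, {2,3,4,6}, {1,2,3,5,6}, {1,3,4,5,6}, Ω } (|σ(ℰ)| = 16).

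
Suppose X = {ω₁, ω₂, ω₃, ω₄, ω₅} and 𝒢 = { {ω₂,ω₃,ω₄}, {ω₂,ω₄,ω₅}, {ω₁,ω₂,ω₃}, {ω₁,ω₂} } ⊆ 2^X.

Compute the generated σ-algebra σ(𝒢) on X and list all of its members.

Take S₀ = 𝒢 ∪ {∅, X} = { {}, {ω₁,ω₂}, {ω₁,ω₂,ω₃}, {ω₂,ω₃,ω₄}, {ω₂,ω₄,ω₅}, X }.
Step 1 adds 7:
  {ω₁,ω₃}  = complement {ω₂,ω₄,ω₅}
  {ω₁,ω₅}  = complement {ω₂,ω₃,ω₄}
  {ω₄,ω₅}  = complement {ω₁,ω₂,ω₃}
  {ω₃,ω₄,ω₅}  = complement {ω₁,ω₂}
  {ω₁,ω₂,ω₃,ω₄}  = {ω₁,ω₂,ω₃} ∪ {ω₂,ω₃,ω₄}
  {ω₁,ω₂,ω₄,ω₅}  = {ω₁,ω₂} ∪ {ω₂,ω₄,ω₅}
  {ω₂,ω₃,ω₄,ω₅}  = {ω₂,ω₃,ω₄} ∪ {ω₂,ω₄,ω₅}
  |family| = 13
Step 2: 8 new —
  {ω₁}  = complement {ω₂,ω₃,ω₄,ω₅}
  {ω₃}  = complement {ω₁,ω₂,ω₄,ω₅}
  {ω₅}  = complement {ω₁,ω₂,ω₃,ω₄}
  {ω₁,ω₂,ω₅}  = {ω₁,ω₂} ∪ {ω₁,ω₅}
  {ω₁,ω₃,ω₅}  = {ω₁,ω₃} ∪ {ω₁,ω₅}
  {ω₁,ω₄,ω₅}  = {ω₄,ω₅} ∪ {ω₁,ω₅}
  {ω₁,ω₂,ω₃,ω₅}  = {ω₁,ω₂,ω₃} ∪ {ω₁,ω₅}
  {ω₁,ω₃,ω₄,ω₅}  = {ω₃,ω₄,ω₅} ∪ {ω₁,ω₃}
  |family| = 21
Step 3. New:
  {ω₂}  = complement {ω₁,ω₃,ω₄,ω₅}
  {ω₄}  = complement {ω₁,ω₂,ω₃,ω₅}
  {ω₂,ω₃}  = complement {ω₁,ω₄,ω₅}
  {ω₂,ω₄}  = complement {ω₁,ω₃,ω₅}
  {ω₃,ω₄}  = complement {ω₁,ω₂,ω₅}
  {ω₃,ω₅}  = {ω₅} ∪ {ω₃}
  |family| = 27
Step 4. New:
  {ω₁,ω₄}  = {ω₄} ∪ {ω₁}
  {ω₂,ω₅}  = {ω₂} ∪ {ω₅}
  {ω₁,ω₂,ω₄}  = complement {ω₃,ω₅}
  {ω₁,ω₃,ω₄}  = {ω₃,ω₄} ∪ {ω₁,ω₃}
  {ω₂,ω₃,ω₅}  = {ω₂} ∪ {ω₃,ω₅}
  |family| = 32
Step 5: no new sets; the family is a σ-algebra.

σ(𝒢) = { {}, {ω₁}, {ω₂}, {ω₃}, {ω₄}, {ω₅}, {ω₁,ω₂}, {ω₁,ω₃}, {ω₁,ω₄}, {ω₁,ω₅}, {ω₂,ω₃}, {ω₂,ω₄}, {ω₂,ω₅}, {ω₃,ω₄}, {ω₃,ω₅}, {ω₄,ω₅}, {ω₁,ω₂,ω₃}, {ω₁,ω₂,ω₄}, {ω₁,ω₂,ω₅}, {ω₁,ω₃,ω₄}, {ω₁,ω₃,ω₅}, {ω₁,ω₄,ω₅}, {ω₂,ω₃,ω₄}, {ω₂,ω₃,ω₅}, {ω₂,ω₄,ω₅}, {ω₃,ω₄,ω₅}, {ω₁,ω₂,ω₃,ω₄}, {ω₁,ω₂,ω₃,ω₅}, {ω₁,ω₂,ω₄,ω₅}, {ω₁,ω₃,ω₄,ω₅}, {ω₂,ω₃,ω₄,ω₅}, X }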